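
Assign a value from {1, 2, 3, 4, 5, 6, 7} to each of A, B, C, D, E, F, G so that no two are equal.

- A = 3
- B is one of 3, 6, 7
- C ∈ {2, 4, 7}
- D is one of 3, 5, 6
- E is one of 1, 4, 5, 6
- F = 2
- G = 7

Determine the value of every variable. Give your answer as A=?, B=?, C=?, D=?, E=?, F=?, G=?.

A=3, B=6, C=4, D=5, E=1, F=2, G=7

A's domain is down to {3}, so A = 3. So B, D can't be 3.
F has just one choice, so F = 2. So C can't be 2.
That leaves G = 7. Remove 7 from B, C.
B's domain is down to {6}, so B = 6. Strike 6 from D, E.
C must be 4 (only option left). So E can't be 4.
That leaves D = 5. Remove 5 from E.
That leaves E = 1.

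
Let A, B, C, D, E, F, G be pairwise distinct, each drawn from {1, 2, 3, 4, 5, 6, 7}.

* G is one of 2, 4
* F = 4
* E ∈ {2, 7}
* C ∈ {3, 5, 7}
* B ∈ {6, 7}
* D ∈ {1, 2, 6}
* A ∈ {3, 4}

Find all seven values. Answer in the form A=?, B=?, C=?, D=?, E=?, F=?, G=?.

F has just one choice, so F = 4. Remove 4 from A, G.
G has just one choice, so G = 2. So D, E can't be 2.
That leaves A = 3. Eliminate 3 elsewhere: C.
E's domain is down to {7}, so E = 7. So B, C can't be 7.
B's domain is down to {6}, so B = 6. Eliminate 6 elsewhere: D.
C must be 5 (only option left).
D has just one choice, so D = 1.

A=3, B=6, C=5, D=1, E=7, F=4, G=2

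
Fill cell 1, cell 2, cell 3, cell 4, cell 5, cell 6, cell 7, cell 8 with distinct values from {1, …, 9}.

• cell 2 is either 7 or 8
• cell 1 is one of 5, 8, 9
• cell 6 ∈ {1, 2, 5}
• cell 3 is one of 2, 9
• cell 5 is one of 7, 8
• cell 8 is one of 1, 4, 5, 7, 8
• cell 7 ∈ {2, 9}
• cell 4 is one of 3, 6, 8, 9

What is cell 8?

4

cell 2 and cell 5 share exactly the 2 values {7, 8}; by pigeonhole those values go to them, so strike 7, 8 from cell 1, cell 4, cell 8.
cell 3 and cell 7 between them cover only {2, 9} — a naked pair. Remove those values from cell 1, cell 4, cell 6.
That leaves cell 1 = 5. Strike 5 from cell 6, cell 8.
cell 6 has just one choice, so cell 6 = 1. Remove 1 from cell 8.
So cell 8 = 4.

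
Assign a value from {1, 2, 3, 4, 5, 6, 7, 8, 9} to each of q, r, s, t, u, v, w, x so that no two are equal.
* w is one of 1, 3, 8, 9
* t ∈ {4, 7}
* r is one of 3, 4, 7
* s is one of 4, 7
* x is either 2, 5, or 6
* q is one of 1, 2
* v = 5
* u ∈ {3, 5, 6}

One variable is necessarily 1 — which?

v has just one choice, so v = 5. Remove 5 from u, x.
s and t share exactly the 2 values {4, 7}; by pigeonhole those values go to them, so strike 4, 7 from r.
r's domain is down to {3}, so r = 3. Remove 3 from u, w.
That leaves u = 6. Strike 6 from x.
x's domain is down to {2}, so x = 2. So q can't be 2.
So 1 goes to q.

q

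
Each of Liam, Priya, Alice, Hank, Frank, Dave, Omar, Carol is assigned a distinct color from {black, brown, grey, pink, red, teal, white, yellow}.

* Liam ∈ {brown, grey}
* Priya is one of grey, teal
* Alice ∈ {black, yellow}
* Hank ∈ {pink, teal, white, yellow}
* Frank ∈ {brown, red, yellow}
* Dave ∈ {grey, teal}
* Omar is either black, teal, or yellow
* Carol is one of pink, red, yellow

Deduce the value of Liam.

The 8 variables together cover exactly {black, brown, grey, pink, red, teal, white, yellow} — 8 values for 8 variables — and white appears only in Hank's list, so Hank = white.
The 7 still-open variables together cover exactly {black, brown, grey, pink, red, teal, yellow} — 7 values for 7 variables — and pink appears only in Carol's list, so Carol = pink.
Among the 6 still-open variables, red fits only Frank (and all 6 values in {black, brown, grey, red, teal, yellow} must be used), so Frank = red.
The 5 still-open variables together cover exactly {black, brown, grey, teal, yellow} — 5 values for 5 variables — and brown appears only in Liam's list, so Liam = brown.

brown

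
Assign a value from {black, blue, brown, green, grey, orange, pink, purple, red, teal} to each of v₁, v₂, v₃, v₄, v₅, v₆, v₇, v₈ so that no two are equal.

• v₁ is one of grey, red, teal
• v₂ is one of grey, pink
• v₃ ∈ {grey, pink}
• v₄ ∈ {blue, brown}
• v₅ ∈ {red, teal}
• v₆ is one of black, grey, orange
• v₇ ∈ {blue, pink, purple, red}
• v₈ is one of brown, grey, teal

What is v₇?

v₂ and v₃ share exactly the 2 values {grey, pink}; by pigeonhole those values go to them, so strike grey, pink from v₁, v₆, v₇, v₈.
The 2 variables v₁ and v₅ are confined to {red, teal}, which locks those values in; drop them from v₇, v₈.
v₈ has just one choice, so v₈ = brown. Remove brown from v₄.
That leaves v₄ = blue. Eliminate blue elsewhere: v₇.
So v₇ = purple.

purple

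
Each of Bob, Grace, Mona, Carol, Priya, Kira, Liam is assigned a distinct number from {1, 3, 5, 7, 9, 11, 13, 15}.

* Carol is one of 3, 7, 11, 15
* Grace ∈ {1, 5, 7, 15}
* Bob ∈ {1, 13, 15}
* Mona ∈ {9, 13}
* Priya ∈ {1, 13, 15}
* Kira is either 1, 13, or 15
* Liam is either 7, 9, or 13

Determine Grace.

5

Bob, Priya, Kira between them cover only {1, 13, 15} — a naked triple. Remove those values from Grace, Mona, Carol, Liam.
Mona must be 9 (only option left). Remove 9 from Liam.
Liam's domain is down to {7}, so Liam = 7. Strike 7 from Grace, Carol.
So Grace = 5.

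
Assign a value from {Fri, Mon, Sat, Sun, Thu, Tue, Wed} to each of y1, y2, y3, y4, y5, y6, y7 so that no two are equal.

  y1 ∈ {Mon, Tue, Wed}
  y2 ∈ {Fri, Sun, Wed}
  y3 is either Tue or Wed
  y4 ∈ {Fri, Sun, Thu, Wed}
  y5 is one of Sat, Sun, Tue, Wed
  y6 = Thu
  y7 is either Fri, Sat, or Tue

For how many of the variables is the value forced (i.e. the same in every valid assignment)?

y6's domain is down to {Thu}, so y6 = Thu. Strike Thu from y4.
Among the 6 still-open variables, Mon fits only y1 (and all 6 values in {Fri, Mon, Sat, Sun, Tue, Wed} must be used), so y1 = Mon.
Determined: y1=Mon, y6=Thu. The other variables each still have more than one consistent value. That makes 2.

2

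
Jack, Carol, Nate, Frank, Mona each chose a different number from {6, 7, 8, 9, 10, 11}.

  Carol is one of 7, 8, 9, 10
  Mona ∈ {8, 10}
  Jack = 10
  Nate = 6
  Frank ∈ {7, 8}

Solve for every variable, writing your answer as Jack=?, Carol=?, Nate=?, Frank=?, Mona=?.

Jack's domain is down to {10}, so Jack = 10. Strike 10 from Carol, Mona.
Nate must be 6 (only option left).
Mona has just one choice, so Mona = 8. Remove 8 from Carol, Frank.
Frank has just one choice, so Frank = 7. Remove 7 from Carol.
That leaves Carol = 9.

Jack=10, Carol=9, Nate=6, Frank=7, Mona=8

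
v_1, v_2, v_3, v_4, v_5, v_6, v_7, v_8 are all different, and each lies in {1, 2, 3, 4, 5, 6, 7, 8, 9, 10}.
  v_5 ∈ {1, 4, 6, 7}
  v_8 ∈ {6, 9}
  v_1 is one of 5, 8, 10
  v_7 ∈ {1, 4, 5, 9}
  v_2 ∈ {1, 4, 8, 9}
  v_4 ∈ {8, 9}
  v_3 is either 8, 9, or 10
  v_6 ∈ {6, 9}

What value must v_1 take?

The 8 variables together cover exactly {1, 4, 5, 6, 7, 8, 9, 10} — 8 values for 8 variables — and 7 appears only in v_5's list, so v_5 = 7.
v_6 and v_8 between them cover only {6, 9} — a naked pair. Remove those values from v_2, v_3, v_4, v_7.
v_4 must be 8 (only option left). Eliminate 8 elsewhere: v_1, v_2, v_3.
v_3 has just one choice, so v_3 = 10. So v_1 can't be 10.
So v_1 = 5.

5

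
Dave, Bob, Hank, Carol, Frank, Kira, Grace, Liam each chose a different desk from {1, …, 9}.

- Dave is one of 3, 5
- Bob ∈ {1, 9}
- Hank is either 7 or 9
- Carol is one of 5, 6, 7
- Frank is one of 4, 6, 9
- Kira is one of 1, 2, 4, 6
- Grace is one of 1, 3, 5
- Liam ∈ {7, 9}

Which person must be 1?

Bob

The 8 variables draw from only 8 values {1, 2, 3, 4, 5, 6, 7, 9}, so each is used; only Kira can be 2, hence Kira = 2.
Among the 7 still-open variables, 4 fits only Frank (and all 7 values in {1, 3, 4, 5, 6, 7, 9} must be used), so Frank = 4.
The 6 still-open variables together cover exactly {1, 3, 5, 6, 7, 9} — 6 values for 6 variables — and 6 appears only in Carol's list, so Carol = 6.
Hank and Liam share exactly the 2 values {7, 9}; by pigeonhole those values go to them, so strike 7, 9 from Bob.
So 1 goes to Bob.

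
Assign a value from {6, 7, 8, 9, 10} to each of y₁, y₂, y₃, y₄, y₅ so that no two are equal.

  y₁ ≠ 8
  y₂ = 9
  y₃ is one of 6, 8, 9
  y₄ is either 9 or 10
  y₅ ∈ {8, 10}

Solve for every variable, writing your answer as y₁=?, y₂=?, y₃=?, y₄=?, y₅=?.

y₁=7, y₂=9, y₃=6, y₄=10, y₅=8

y₂ must be 9 (only option left). Strike 9 from y₁, y₃, y₄.
y₄ has just one choice, so y₄ = 10. Eliminate 10 elsewhere: y₁, y₅.
y₅'s domain is down to {8}, so y₅ = 8. Remove 8 from y₃.
y₃'s domain is down to {6}, so y₃ = 6. Eliminate 6 elsewhere: y₁.
y₁ has just one choice, so y₁ = 7.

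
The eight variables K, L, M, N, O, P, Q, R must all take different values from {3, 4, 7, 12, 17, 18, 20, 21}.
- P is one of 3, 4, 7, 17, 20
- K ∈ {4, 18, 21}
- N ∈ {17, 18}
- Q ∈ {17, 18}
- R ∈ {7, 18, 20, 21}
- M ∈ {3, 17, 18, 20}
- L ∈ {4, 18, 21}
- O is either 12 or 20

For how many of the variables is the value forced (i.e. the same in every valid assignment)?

The 8 variables together cover exactly {3, 4, 7, 12, 17, 18, 20, 21} — 8 values for 8 variables — and 12 appears only in O's list, so O = 12.
N and Q share exactly the 2 values {17, 18}; by pigeonhole those values go to them, so strike 17, 18 from K, L, M, P, R.
K and L between them cover only {4, 21} — a naked pair. Remove those values from P, R.
Determined: O=12. The other variables each still have more than one consistent value. That makes 1.

1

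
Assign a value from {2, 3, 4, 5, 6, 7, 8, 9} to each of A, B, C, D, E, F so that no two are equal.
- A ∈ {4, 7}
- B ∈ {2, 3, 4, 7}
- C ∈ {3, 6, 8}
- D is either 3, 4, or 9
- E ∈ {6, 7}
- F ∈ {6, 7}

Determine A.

The 2 variables E and F are confined to {6, 7}, which locks those values in; drop them from A, B, C.
So A = 4.

4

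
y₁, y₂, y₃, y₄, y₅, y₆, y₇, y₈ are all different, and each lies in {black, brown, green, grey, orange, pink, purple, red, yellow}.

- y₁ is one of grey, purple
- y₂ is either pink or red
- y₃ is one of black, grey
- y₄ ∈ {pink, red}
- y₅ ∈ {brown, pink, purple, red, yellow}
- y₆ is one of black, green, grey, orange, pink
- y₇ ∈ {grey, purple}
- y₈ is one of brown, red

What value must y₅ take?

y₁ and y₇ share exactly the 2 values {grey, purple}; by pigeonhole those values go to them, so strike grey, purple from y₃, y₅, y₆.
y₃ must be black (only option left). So y₆ can't be black.
y₂ and y₄ share exactly the 2 values {pink, red}; by pigeonhole those values go to them, so strike pink, red from y₅, y₆, y₈.
y₈ has just one choice, so y₈ = brown. So y₅ can't be brown.
So y₅ = yellow.

yellow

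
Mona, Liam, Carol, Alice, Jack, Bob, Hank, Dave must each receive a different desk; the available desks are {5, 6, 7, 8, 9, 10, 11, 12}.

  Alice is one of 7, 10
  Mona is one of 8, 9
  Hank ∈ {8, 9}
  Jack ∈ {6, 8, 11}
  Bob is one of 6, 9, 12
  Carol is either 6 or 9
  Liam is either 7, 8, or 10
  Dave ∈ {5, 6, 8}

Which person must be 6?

The 8 variables together cover exactly {5, 6, 7, 8, 9, 10, 11, 12} — 8 values for 8 variables — and 5 appears only in Dave's list, so Dave = 5.
Among the 7 still-open variables, 11 fits only Jack (and all 7 values in {6, 7, 8, 9, 10, 11, 12} must be used), so Jack = 11.
The 6 still-open variables draw from only 6 values {6, 7, 8, 9, 10, 12}, so each is used; only Bob can be 12, hence Bob = 12.
The 5 still-open variables draw from only 5 values {6, 7, 8, 9, 10}, so each is used; only Carol can be 6, hence Carol = 6.

Carol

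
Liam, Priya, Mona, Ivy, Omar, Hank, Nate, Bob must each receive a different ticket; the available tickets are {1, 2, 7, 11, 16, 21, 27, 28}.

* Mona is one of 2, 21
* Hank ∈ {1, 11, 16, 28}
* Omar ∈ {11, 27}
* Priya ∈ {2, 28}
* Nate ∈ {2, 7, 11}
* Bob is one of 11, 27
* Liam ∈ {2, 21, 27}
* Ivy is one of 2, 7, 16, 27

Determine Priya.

28

The 8 variables together cover exactly {1, 2, 7, 11, 16, 21, 27, 28} — 8 values for 8 variables — and 1 appears only in Hank's list, so Hank = 1.
Among the 7 still-open variables, 16 fits only Ivy (and all 7 values in {2, 7, 11, 16, 21, 27, 28} must be used), so Ivy = 16.
The 6 still-open variables draw from only 6 values {2, 7, 11, 21, 27, 28}, so each is used; only Nate can be 7, hence Nate = 7.
The 5 still-open variables together cover exactly {2, 11, 21, 27, 28} — 5 values for 5 variables — and 28 appears only in Priya's list, so Priya = 28.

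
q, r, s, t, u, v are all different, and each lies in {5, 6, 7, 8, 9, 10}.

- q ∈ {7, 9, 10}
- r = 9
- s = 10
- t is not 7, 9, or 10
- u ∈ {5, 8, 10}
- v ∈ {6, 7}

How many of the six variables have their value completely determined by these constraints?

4

r must be 9 (only option left). Strike 9 from q.
s's domain is down to {10}, so s = 10. Eliminate 10 elsewhere: q, u.
That leaves q = 7. So v can't be 7.
v has just one choice, so v = 6. Strike 6 from t.
Determined: q=7, r=9, s=10, v=6. The other variables each still have more than one consistent value. That makes 4.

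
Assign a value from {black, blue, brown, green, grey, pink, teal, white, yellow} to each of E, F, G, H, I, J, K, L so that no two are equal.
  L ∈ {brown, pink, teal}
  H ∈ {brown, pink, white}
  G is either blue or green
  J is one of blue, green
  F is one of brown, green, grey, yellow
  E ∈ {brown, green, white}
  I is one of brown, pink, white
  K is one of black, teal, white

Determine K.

black

G and J share exactly the 2 values {blue, green}; by pigeonhole those values go to them, so strike blue, green from E, F.
E, H, I share exactly the 3 values {brown, pink, white}; by pigeonhole those values go to them, so strike brown, pink, white from F, K, L.
L must be teal (only option left). Eliminate teal elsewhere: K.
So K = black.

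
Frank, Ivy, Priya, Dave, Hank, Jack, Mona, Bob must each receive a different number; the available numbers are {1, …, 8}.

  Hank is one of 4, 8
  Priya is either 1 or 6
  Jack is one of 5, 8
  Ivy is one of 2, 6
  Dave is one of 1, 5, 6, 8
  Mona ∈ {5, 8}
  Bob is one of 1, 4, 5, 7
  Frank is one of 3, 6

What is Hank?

4

Among the 8 variables, 2 fits only Ivy (and all 8 values in {1, 2, 3, 4, 5, 6, 7, 8} must be used), so Ivy = 2.
The 7 still-open variables together cover exactly {1, 3, 4, 5, 6, 7, 8} — 7 values for 7 variables — and 3 appears only in Frank's list, so Frank = 3.
The 6 still-open variables draw from only 6 values {1, 4, 5, 6, 7, 8}, so each is used; only Bob can be 7, hence Bob = 7.
The 5 still-open variables draw from only 5 values {1, 4, 5, 6, 8}, so each is used; only Hank can be 4, hence Hank = 4.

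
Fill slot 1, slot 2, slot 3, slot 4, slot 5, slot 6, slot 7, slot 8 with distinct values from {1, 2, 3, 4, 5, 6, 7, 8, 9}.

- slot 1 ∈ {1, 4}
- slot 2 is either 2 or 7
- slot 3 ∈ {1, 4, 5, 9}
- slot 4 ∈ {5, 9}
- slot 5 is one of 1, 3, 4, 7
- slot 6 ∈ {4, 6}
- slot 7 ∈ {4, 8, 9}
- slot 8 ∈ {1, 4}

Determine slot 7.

The 2 variables slot 1 and slot 8 are confined to {1, 4}, which locks those values in; drop them from slot 3, slot 5, slot 6, slot 7.
slot 6's domain is down to {6}, so slot 6 = 6.
slot 3 and slot 4 between them cover only {5, 9} — a naked pair. Remove those values from slot 7.
So slot 7 = 8.

8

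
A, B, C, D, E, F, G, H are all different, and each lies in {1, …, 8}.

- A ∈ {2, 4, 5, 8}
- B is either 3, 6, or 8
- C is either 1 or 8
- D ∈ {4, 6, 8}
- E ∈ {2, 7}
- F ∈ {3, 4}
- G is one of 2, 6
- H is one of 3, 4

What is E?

The 8 variables draw from only 8 values {1, 2, 3, 4, 5, 6, 7, 8}, so each is used; only C can be 1, hence C = 1.
The 7 still-open variables draw from only 7 values {2, 3, 4, 5, 6, 7, 8}, so each is used; only A can be 5, hence A = 5.
The 6 still-open variables draw from only 6 values {2, 3, 4, 6, 7, 8}, so each is used; only E can be 7, hence E = 7.

7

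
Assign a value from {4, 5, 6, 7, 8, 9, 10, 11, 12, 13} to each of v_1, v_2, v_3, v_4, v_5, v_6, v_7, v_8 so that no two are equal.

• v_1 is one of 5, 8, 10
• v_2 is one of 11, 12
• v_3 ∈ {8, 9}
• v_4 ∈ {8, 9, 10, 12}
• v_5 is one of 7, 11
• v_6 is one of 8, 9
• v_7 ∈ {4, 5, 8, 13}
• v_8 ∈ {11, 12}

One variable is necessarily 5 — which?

v_1

v_2 and v_8 between them cover only {11, 12} — a naked pair. Remove those values from v_4, v_5.
v_5 must be 7 (only option left).
v_3 and v_6 share exactly the 2 values {8, 9}; by pigeonhole those values go to them, so strike 8, 9 from v_1, v_4, v_7.
v_4's domain is down to {10}, so v_4 = 10. Eliminate 10 elsewhere: v_1.
So 5 goes to v_1.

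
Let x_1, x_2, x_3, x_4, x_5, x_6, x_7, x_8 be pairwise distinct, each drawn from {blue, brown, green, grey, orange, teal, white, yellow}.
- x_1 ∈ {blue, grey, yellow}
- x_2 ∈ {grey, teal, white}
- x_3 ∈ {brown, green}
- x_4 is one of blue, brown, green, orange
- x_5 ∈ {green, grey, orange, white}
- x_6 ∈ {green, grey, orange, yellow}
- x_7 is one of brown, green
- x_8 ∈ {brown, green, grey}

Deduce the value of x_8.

grey

The 8 variables draw from only 8 values {blue, brown, green, grey, orange, teal, white, yellow}, so each is used; only x_2 can be teal, hence x_2 = teal.
The 7 still-open variables together cover exactly {blue, brown, green, grey, orange, white, yellow} — 7 values for 7 variables — and white appears only in x_5's list, so x_5 = white.
The 2 variables x_3 and x_7 are confined to {brown, green}, which locks those values in; drop them from x_4, x_6, x_8.
So x_8 = grey.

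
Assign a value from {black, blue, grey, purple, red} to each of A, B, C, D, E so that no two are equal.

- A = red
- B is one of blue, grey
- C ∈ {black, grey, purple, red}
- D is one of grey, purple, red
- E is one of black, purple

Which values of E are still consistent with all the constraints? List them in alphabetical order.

A's domain is down to {red}, so A = red. Strike red from C, D.
Among the 4 still-open variables, blue fits only B (and all 4 values in {black, blue, grey, purple} must be used), so B = blue.
No further eliminations apply; E can still be any of black, purple.

black, purple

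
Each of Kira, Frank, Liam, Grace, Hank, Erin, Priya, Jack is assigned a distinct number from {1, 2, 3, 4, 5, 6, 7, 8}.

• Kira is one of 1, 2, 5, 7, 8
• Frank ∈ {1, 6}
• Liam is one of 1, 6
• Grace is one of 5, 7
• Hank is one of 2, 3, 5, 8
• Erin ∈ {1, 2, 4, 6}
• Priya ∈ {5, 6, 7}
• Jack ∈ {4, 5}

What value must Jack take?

Among the 8 variables, 3 fits only Hank (and all 8 values in {1, 2, 3, 4, 5, 6, 7, 8} must be used), so Hank = 3.
Among the 7 still-open variables, 8 fits only Kira (and all 7 values in {1, 2, 4, 5, 6, 7, 8} must be used), so Kira = 8.
The 6 still-open variables together cover exactly {1, 2, 4, 5, 6, 7} — 6 values for 6 variables — and 2 appears only in Erin's list, so Erin = 2.
The 5 still-open variables together cover exactly {1, 4, 5, 6, 7} — 5 values for 5 variables — and 4 appears only in Jack's list, so Jack = 4.

4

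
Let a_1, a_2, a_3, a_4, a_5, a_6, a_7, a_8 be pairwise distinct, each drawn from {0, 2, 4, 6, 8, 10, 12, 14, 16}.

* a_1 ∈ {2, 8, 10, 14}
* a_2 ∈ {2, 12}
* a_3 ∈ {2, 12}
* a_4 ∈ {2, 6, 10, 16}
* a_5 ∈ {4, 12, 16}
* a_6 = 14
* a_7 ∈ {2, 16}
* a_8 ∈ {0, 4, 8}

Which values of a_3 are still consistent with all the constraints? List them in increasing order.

a_6's domain is down to {14}, so a_6 = 14. So a_1 can't be 14.
The 2 variables a_2 and a_3 are confined to {2, 12}, which locks those values in; drop them from a_1, a_4, a_5, a_7.
a_7 has just one choice, so a_7 = 16. Strike 16 from a_4, a_5.
That leaves a_5 = 4. So a_8 can't be 4.
No further eliminations apply; a_3 can still be any of 2, 12.

2, 12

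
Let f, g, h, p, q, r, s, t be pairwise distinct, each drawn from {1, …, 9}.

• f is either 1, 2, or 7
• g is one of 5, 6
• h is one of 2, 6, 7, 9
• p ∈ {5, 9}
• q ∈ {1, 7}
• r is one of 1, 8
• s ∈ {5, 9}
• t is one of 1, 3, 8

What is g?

Among the 8 variables, 3 fits only t (and all 8 values in {1, 2, 3, 5, 6, 7, 8, 9} must be used), so t = 3.
Among the 7 still-open variables, 8 fits only r (and all 7 values in {1, 2, 5, 6, 7, 8, 9} must be used), so r = 8.
p and s share exactly the 2 values {5, 9}; by pigeonhole those values go to them, so strike 5, 9 from g, h.
So g = 6.

6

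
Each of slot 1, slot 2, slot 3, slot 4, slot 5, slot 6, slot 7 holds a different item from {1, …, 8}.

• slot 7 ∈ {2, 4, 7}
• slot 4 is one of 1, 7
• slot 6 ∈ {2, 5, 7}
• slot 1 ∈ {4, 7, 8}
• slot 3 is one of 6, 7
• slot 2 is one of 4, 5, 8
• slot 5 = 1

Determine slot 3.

slot 5's domain is down to {1}, so slot 5 = 1. Remove 1 from slot 4.
slot 4 must be 7 (only option left). Strike 7 from slot 1, slot 3, slot 6, slot 7.
So slot 3 = 6.

6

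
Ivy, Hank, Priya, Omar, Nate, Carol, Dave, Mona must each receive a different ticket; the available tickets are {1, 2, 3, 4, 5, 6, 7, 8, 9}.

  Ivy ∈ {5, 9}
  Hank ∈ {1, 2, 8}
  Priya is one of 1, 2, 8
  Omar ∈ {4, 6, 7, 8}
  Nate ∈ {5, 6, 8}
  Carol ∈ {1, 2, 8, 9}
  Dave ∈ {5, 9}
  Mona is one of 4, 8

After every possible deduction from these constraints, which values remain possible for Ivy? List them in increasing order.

5, 9

The 8 variables draw from only 8 values {1, 2, 4, 5, 6, 7, 8, 9}, so each is used; only Omar can be 7, hence Omar = 7.
The 7 still-open variables draw from only 7 values {1, 2, 4, 5, 6, 8, 9}, so each is used; only Mona can be 4, hence Mona = 4.
Among the 6 still-open variables, 6 fits only Nate (and all 6 values in {1, 2, 5, 6, 8, 9} must be used), so Nate = 6.
The 2 variables Ivy and Dave are confined to {5, 9}, which locks those values in; drop them from Carol.
No further eliminations apply; Ivy can still be any of 5, 9.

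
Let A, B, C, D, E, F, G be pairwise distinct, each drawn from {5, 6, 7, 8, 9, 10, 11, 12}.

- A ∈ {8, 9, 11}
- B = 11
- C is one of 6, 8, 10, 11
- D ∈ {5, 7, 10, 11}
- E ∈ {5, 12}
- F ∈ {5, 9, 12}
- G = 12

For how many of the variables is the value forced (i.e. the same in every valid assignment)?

5

B must be 11 (only option left). So A, C, D can't be 11.
That leaves G = 12. Eliminate 12 elsewhere: E, F.
E must be 5 (only option left). Remove 5 from D, F.
F must be 9 (only option left). Remove 9 from A.
A's domain is down to {8}, so A = 8. Strike 8 from C.
Determined: A=8, B=11, E=5, F=9, G=12. The other variables each still have more than one consistent value. That makes 5.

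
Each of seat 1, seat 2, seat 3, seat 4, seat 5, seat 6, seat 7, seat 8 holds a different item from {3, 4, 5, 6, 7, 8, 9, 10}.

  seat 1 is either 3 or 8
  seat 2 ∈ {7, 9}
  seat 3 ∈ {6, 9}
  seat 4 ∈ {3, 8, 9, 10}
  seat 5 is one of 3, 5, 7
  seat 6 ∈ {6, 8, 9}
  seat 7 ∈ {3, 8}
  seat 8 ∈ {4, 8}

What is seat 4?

The 8 variables together cover exactly {3, 4, 5, 6, 7, 8, 9, 10} — 8 values for 8 variables — and 4 appears only in seat 8's list, so seat 8 = 4.
Among the 7 still-open variables, 5 fits only seat 5 (and all 7 values in {3, 5, 6, 7, 8, 9, 10} must be used), so seat 5 = 5.
The 6 still-open variables together cover exactly {3, 6, 7, 8, 9, 10} — 6 values for 6 variables — and 7 appears only in seat 2's list, so seat 2 = 7.
The 5 still-open variables together cover exactly {3, 6, 8, 9, 10} — 5 values for 5 variables — and 10 appears only in seat 4's list, so seat 4 = 10.

10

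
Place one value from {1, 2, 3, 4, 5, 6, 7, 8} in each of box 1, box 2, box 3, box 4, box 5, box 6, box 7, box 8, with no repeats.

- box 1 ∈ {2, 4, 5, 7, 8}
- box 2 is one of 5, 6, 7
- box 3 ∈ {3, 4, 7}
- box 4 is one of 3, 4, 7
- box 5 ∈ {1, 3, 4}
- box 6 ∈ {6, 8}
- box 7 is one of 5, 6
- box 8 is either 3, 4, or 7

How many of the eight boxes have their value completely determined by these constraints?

The 8 variables draw from only 8 values {1, 2, 3, 4, 5, 6, 7, 8}, so each is used; only box 5 can be 1, hence box 5 = 1.
Among the 7 still-open variables, 2 fits only box 1 (and all 7 values in {2, 3, 4, 5, 6, 7, 8} must be used), so box 1 = 2.
The 6 still-open variables together cover exactly {3, 4, 5, 6, 7, 8} — 6 values for 6 variables — and 8 appears only in box 6's list, so box 6 = 8.
box 3, box 4, box 8 share exactly the 3 values {3, 4, 7}; by pigeonhole those values go to them, so strike 3, 4, 7 from box 2.
Determined: box 1=2, box 5=1, box 6=8. The other boxes each still have more than one consistent value. That makes 3.

3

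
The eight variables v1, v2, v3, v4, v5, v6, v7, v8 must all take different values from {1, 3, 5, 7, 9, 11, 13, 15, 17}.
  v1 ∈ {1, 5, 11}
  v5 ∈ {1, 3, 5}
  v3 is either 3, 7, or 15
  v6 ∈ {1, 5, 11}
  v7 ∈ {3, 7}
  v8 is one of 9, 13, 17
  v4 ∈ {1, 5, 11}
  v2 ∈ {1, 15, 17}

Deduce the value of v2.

17

v1, v4, v6 share exactly the 3 values {1, 5, 11}; by pigeonhole those values go to them, so strike 1, 5, 11 from v2, v5.
v5 has just one choice, so v5 = 3. Remove 3 from v3, v7.
v7 must be 7 (only option left). Strike 7 from v3.
v3 must be 15 (only option left). So v2 can't be 15.
So v2 = 17.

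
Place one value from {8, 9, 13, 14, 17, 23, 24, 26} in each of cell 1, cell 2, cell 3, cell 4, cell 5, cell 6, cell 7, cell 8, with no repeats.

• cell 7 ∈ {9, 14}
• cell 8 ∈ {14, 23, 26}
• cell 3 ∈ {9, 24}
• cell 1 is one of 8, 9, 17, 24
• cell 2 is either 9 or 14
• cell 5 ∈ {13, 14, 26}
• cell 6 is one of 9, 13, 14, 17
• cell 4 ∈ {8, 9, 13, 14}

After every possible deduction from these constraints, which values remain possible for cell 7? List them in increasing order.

The 8 variables draw from only 8 values {8, 9, 13, 14, 17, 23, 24, 26}, so each is used; only cell 8 can be 23, hence cell 8 = 23.
Among the 7 still-open variables, 26 fits only cell 5 (and all 7 values in {8, 9, 13, 14, 17, 24, 26} must be used), so cell 5 = 26.
The 2 variables cell 2 and cell 7 are confined to {9, 14}, which locks those values in; drop them from cell 1, cell 3, cell 4, cell 6.
cell 3 must be 24 (only option left). Remove 24 from cell 1.
No further eliminations apply; cell 7 can still be any of 9, 14.

9, 14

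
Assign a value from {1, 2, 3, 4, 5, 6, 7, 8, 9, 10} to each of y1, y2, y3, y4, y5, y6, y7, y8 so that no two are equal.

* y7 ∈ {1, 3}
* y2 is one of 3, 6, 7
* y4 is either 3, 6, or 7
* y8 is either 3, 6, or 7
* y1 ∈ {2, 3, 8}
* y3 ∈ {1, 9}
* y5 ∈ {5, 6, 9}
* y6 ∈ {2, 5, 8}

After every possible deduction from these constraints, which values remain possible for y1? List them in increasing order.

2, 8

y2, y4, y8 between them cover only {3, 6, 7} — a naked triple. Remove those values from y1, y5, y7.
y7 has just one choice, so y7 = 1. Remove 1 from y3.
y3 has just one choice, so y3 = 9. Strike 9 from y5.
y5's domain is down to {5}, so y5 = 5. Eliminate 5 elsewhere: y6.
No further eliminations apply; y1 can still be any of 2, 8.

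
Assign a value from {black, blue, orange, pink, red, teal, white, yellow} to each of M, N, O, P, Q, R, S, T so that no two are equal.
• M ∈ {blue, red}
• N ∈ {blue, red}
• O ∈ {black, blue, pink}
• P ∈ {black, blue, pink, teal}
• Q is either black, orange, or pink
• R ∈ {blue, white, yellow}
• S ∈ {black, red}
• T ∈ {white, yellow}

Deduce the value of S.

Among the 8 variables, orange fits only Q (and all 8 values in {black, blue, orange, pink, red, teal, white, yellow} must be used), so Q = orange.
The 7 still-open variables draw from only 7 values {black, blue, pink, red, teal, white, yellow}, so each is used; only P can be teal, hence P = teal.
Among the 6 still-open variables, pink fits only O (and all 6 values in {black, blue, pink, red, white, yellow} must be used), so O = pink.
Among the 5 still-open variables, black fits only S (and all 5 values in {black, blue, red, white, yellow} must be used), so S = black.

black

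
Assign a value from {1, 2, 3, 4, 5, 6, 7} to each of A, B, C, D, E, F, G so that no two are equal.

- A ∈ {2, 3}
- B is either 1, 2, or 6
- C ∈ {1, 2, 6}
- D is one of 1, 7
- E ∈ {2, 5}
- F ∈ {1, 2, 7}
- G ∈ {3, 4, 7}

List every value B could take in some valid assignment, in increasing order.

The 7 variables together cover exactly {1, 2, 3, 4, 5, 6, 7} — 7 values for 7 variables — and 4 appears only in G's list, so G = 4.
Among the 6 still-open variables, 3 fits only A (and all 6 values in {1, 2, 3, 5, 6, 7} must be used), so A = 3.
The 5 still-open variables draw from only 5 values {1, 2, 5, 6, 7}, so each is used; only E can be 5, hence E = 5.
No further eliminations apply; B can still be any of 1, 2, 6.

1, 2, 6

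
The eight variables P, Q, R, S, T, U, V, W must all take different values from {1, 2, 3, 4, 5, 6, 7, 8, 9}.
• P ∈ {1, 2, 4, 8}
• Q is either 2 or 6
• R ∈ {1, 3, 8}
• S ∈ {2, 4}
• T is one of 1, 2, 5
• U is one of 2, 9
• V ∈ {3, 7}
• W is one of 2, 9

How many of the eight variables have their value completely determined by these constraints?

2

U and W share exactly the 2 values {2, 9}; by pigeonhole those values go to them, so strike 2, 9 from P, Q, S, T.
Q must be 6 (only option left).
S must be 4 (only option left). So P can't be 4.
Determined: Q=6, S=4. The other variables each still have more than one consistent value. That makes 2.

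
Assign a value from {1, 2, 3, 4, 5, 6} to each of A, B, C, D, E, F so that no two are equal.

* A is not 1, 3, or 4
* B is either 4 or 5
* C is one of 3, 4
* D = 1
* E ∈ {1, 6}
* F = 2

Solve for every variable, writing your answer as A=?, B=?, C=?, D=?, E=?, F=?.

D has just one choice, so D = 1. Remove 1 from E.
E has just one choice, so E = 6. Strike 6 from A.
F must be 2 (only option left). Remove 2 from A.
That leaves A = 5. Eliminate 5 elsewhere: B.
That leaves B = 4. Eliminate 4 elsewhere: C.
C has just one choice, so C = 3.

A=5, B=4, C=3, D=1, E=6, F=2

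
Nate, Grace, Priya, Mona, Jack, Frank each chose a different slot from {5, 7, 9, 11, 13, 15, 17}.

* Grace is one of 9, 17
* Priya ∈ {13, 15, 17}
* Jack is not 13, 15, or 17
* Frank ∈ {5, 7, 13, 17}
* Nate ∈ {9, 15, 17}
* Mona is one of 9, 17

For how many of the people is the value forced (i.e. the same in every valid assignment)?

Grace and Mona between them cover only {9, 17} — a naked pair. Remove those values from Nate, Priya, Jack, Frank.
Nate's domain is down to {15}, so Nate = 15. Eliminate 15 elsewhere: Priya.
Priya must be 13 (only option left). Eliminate 13 elsewhere: Frank.
Determined: Nate=15, Priya=13. The other people each still have more than one consistent value. That makes 2.

2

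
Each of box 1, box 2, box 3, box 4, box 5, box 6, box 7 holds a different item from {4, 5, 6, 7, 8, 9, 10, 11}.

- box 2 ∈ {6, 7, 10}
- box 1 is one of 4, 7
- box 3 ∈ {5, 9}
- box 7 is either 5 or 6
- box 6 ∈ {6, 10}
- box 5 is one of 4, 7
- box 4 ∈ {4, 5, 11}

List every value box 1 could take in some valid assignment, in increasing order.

4, 7

The 7 variables together cover exactly {4, 5, 6, 7, 9, 10, 11} — 7 values for 7 variables — and 9 appears only in box 3's list, so box 3 = 9.
The 6 still-open variables draw from only 6 values {4, 5, 6, 7, 10, 11}, so each is used; only box 4 can be 11, hence box 4 = 11.
Among the 5 still-open variables, 5 fits only box 7 (and all 5 values in {4, 5, 6, 7, 10} must be used), so box 7 = 5.
box 1 and box 5 between them cover only {4, 7} — a naked pair. Remove those values from box 2.
No further eliminations apply; box 1 can still be any of 4, 7.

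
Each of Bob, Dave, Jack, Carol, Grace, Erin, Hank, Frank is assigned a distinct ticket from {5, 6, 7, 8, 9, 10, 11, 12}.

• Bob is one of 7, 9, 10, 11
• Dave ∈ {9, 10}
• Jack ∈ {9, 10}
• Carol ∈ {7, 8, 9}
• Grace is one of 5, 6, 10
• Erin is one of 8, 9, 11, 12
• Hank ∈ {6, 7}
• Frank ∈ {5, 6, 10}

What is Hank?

The 8 variables draw from only 8 values {5, 6, 7, 8, 9, 10, 11, 12}, so each is used; only Erin can be 12, hence Erin = 12.
Among the 7 still-open variables, 8 fits only Carol (and all 7 values in {5, 6, 7, 8, 9, 10, 11} must be used), so Carol = 8.
The 6 still-open variables together cover exactly {5, 6, 7, 9, 10, 11} — 6 values for 6 variables — and 11 appears only in Bob's list, so Bob = 11.
The 5 still-open variables together cover exactly {5, 6, 7, 9, 10} — 5 values for 5 variables — and 7 appears only in Hank's list, so Hank = 7.

7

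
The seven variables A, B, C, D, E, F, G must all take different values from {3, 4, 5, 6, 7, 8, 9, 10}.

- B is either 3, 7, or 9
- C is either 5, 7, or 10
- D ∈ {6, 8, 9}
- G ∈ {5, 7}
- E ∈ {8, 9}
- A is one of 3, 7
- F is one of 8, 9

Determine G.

5

The 7 variables draw from only 7 values {3, 5, 6, 7, 8, 9, 10}, so each is used; only D can be 6, hence D = 6.
The 6 still-open variables together cover exactly {3, 5, 7, 8, 9, 10} — 6 values for 6 variables — and 10 appears only in C's list, so C = 10.
The 5 still-open variables together cover exactly {3, 5, 7, 8, 9} — 5 values for 5 variables — and 5 appears only in G's list, so G = 5.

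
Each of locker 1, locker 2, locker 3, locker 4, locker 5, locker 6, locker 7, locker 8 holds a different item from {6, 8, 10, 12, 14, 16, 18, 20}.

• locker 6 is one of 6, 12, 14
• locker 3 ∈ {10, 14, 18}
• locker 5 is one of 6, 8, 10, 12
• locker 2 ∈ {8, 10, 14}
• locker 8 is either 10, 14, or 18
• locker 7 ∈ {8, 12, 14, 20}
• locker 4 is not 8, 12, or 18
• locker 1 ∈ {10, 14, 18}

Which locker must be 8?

locker 2

The 8 variables together cover exactly {6, 8, 10, 12, 14, 16, 18, 20} — 8 values for 8 variables — and 16 appears only in locker 4's list, so locker 4 = 16.
The 7 still-open variables draw from only 7 values {6, 8, 10, 12, 14, 18, 20}, so each is used; only locker 7 can be 20, hence locker 7 = 20.
locker 1, locker 3, locker 8 between them cover only {10, 14, 18} — a naked triple. Remove those values from locker 2, locker 5, locker 6.
So 8 goes to locker 2.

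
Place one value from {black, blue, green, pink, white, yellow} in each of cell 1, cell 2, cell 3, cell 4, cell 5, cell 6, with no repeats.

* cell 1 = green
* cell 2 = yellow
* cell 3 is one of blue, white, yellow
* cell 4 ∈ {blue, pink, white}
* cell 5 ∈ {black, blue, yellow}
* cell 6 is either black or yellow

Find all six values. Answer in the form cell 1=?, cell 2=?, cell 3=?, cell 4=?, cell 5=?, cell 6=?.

cell 1=green, cell 2=yellow, cell 3=white, cell 4=pink, cell 5=blue, cell 6=black

cell 1 has just one choice, so cell 1 = green.
cell 2's domain is down to {yellow}, so cell 2 = yellow. Eliminate yellow elsewhere: cell 3, cell 5, cell 6.
That leaves cell 6 = black. Eliminate black elsewhere: cell 5.
cell 5 must be blue (only option left). So cell 3, cell 4 can't be blue.
cell 3's domain is down to {white}, so cell 3 = white. So cell 4 can't be white.
cell 4's domain is down to {pink}, so cell 4 = pink.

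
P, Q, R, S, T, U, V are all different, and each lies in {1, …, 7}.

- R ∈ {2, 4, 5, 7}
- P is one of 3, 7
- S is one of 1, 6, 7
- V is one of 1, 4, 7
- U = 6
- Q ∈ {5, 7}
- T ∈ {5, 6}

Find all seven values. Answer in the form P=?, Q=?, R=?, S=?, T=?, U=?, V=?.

P=3, Q=7, R=2, S=1, T=5, U=6, V=4

U's domain is down to {6}, so U = 6. Eliminate 6 elsewhere: S, T.
That leaves T = 5. Eliminate 5 elsewhere: Q, R.
That leaves Q = 7. Eliminate 7 elsewhere: P, R, S, V.
That leaves S = 1. Eliminate 1 elsewhere: V.
V's domain is down to {4}, so V = 4. Remove 4 from R.
P must be 3 (only option left).
That leaves R = 2.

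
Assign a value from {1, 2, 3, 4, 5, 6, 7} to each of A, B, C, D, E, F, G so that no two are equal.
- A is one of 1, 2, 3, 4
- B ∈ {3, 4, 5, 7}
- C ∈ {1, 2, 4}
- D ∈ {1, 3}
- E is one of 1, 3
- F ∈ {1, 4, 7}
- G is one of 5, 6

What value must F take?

7

Among the 7 variables, 6 fits only G (and all 7 values in {1, 2, 3, 4, 5, 6, 7} must be used), so G = 6.
Among the 6 still-open variables, 5 fits only B (and all 6 values in {1, 2, 3, 4, 5, 7} must be used), so B = 5.
The 5 still-open variables together cover exactly {1, 2, 3, 4, 7} — 5 values for 5 variables — and 7 appears only in F's list, so F = 7.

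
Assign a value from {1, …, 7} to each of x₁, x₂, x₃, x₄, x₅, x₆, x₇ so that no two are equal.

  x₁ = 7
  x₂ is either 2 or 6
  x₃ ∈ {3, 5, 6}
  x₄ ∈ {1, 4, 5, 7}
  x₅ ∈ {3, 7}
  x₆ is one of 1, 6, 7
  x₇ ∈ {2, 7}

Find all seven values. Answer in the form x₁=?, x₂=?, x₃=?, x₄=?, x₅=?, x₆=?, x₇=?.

x₁=7, x₂=6, x₃=5, x₄=4, x₅=3, x₆=1, x₇=2

x₁'s domain is down to {7}, so x₁ = 7. Strike 7 from x₄, x₅, x₆, x₇.
x₅ has just one choice, so x₅ = 3. Remove 3 from x₃.
x₇'s domain is down to {2}, so x₇ = 2. Strike 2 from x₂.
x₂'s domain is down to {6}, so x₂ = 6. Remove 6 from x₃, x₆.
That leaves x₃ = 5. So x₄ can't be 5.
x₆ must be 1 (only option left). So x₄ can't be 1.
x₄ has just one choice, so x₄ = 4.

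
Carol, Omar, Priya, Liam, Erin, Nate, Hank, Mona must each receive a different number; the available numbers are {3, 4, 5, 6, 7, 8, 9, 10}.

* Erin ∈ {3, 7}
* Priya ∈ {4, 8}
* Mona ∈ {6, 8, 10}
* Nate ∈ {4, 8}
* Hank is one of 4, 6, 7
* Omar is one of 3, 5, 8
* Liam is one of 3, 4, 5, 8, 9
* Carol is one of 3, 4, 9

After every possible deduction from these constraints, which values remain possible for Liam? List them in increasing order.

3, 5, 9

Among the 8 variables, 10 fits only Mona (and all 8 values in {3, 4, 5, 6, 7, 8, 9, 10} must be used), so Mona = 10.
Among the 7 still-open variables, 6 fits only Hank (and all 7 values in {3, 4, 5, 6, 7, 8, 9} must be used), so Hank = 6.
The 6 still-open variables draw from only 6 values {3, 4, 5, 7, 8, 9}, so each is used; only Erin can be 7, hence Erin = 7.
Priya and Nate between them cover only {4, 8} — a naked pair. Remove those values from Carol, Omar, Liam.
No further eliminations apply; Liam can still be any of 3, 5, 9.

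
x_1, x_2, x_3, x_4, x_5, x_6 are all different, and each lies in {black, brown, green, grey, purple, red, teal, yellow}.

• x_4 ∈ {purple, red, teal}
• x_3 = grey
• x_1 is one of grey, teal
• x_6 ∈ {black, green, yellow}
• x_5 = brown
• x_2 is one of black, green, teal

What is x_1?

teal

x_3 must be grey (only option left). Eliminate grey elsewhere: x_1.
So x_1 = teal.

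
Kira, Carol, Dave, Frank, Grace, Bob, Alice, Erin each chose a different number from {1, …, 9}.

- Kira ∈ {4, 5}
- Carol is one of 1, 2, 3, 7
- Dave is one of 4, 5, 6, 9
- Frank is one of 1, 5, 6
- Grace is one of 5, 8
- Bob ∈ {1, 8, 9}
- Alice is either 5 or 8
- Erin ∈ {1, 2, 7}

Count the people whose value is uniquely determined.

1

Grace and Alice share exactly the 2 values {5, 8}; by pigeonhole those values go to them, so strike 5, 8 from Kira, Dave, Frank, Bob.
Kira must be 4 (only option left). Eliminate 4 elsewhere: Dave.
Dave, Frank, Bob between them cover only {1, 6, 9} — a naked triple. Remove those values from Carol, Erin.
Determined: Kira=4. The other people each still have more than one consistent value. That makes 1.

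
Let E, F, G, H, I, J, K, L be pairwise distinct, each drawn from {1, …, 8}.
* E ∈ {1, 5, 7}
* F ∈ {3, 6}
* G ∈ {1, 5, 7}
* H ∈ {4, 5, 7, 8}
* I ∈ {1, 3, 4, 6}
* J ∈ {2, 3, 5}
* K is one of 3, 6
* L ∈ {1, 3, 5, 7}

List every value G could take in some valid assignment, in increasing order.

The 8 variables draw from only 8 values {1, 2, 3, 4, 5, 6, 7, 8}, so each is used; only J can be 2, hence J = 2.
The 7 still-open variables together cover exactly {1, 3, 4, 5, 6, 7, 8} — 7 values for 7 variables — and 8 appears only in H's list, so H = 8.
Among the 6 still-open variables, 4 fits only I (and all 6 values in {1, 3, 4, 5, 6, 7} must be used), so I = 4.
F and K between them cover only {3, 6} — a naked pair. Remove those values from L.
No further eliminations apply; G can still be any of 1, 5, 7.

1, 5, 7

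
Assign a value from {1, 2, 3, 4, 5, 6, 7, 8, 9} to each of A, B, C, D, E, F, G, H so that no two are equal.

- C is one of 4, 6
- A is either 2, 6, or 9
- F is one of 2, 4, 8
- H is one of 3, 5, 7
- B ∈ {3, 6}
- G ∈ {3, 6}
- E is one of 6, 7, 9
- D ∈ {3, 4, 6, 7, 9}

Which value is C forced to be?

4

The 8 variables draw from only 8 values {2, 3, 4, 5, 6, 7, 8, 9}, so each is used; only H can be 5, hence H = 5.
Among the 7 still-open variables, 8 fits only F (and all 7 values in {2, 3, 4, 6, 7, 8, 9} must be used), so F = 8.
The 6 still-open variables draw from only 6 values {2, 3, 4, 6, 7, 9}, so each is used; only A can be 2, hence A = 2.
B and G share exactly the 2 values {3, 6}; by pigeonhole those values go to them, so strike 3, 6 from C, D, E.
So C = 4.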